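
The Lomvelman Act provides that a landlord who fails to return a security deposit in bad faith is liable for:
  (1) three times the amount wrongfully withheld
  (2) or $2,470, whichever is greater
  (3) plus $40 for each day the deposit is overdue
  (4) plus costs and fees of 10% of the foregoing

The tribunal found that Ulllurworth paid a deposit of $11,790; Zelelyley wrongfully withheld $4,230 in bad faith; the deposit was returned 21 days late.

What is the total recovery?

$14,883

Trebled: 3 × $4,230 = $12,690
Minimum $2,470: $12,690 meets the minimum, no increase.
Late-return penalty: 21 × $40 = $840
Damages plus late penalty: $12,690 + $840 = $13,530
Costs and fees: 10% of $13,530 = $1,353
Total recovery: $13,530 + $1,353 = $14,883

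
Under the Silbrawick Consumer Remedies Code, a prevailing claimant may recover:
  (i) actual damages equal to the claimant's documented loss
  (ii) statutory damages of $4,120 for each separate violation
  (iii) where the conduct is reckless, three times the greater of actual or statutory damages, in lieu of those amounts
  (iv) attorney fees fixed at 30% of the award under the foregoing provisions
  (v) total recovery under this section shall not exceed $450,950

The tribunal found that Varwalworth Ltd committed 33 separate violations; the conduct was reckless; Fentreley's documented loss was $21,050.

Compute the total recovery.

Statutory damages: 33 × $4,120 = $135,960
Greater of actual damages ($21,050) or statutory damages ($135,960): $135,960
Trebled: 3 × $135,960 = $407,880
Attorney fees: 30% of $407,880 = $122,364
Total before cap: $407,880 + $122,364 = $530,244
Cap at $450,950: $530,244 exceeds the cap → $450,950

$450,950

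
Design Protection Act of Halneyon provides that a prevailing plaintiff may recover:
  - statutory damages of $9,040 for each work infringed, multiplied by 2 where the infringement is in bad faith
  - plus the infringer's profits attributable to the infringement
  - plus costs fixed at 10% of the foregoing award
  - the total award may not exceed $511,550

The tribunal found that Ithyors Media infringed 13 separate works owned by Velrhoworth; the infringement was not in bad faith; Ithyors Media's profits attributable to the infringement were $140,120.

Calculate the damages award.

$283,404

Statutory damages: 13 × $9,040 = $117,520
Infringement not in bad faith: no ×2 enhancement.
Combined award: $117,520 + $140,120 = $257,640
Costs: 10% of $257,640 = $25,764
Award plus costs: $257,640 + $25,764 = $283,404
Cap at $511,550: $283,404 is within the cap, no reduction.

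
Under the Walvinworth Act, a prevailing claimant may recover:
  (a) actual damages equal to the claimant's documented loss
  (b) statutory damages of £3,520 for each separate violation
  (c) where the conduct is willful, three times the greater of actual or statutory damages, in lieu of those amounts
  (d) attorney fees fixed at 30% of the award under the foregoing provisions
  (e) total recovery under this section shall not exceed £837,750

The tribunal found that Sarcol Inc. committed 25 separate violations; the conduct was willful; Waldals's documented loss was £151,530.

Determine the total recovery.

Total recovery: £590,967

Statutory damages: 25 × £3,520 = £88,000
Greater of actual damages (£151,530) or statutory damages (£88,000): £151,530
Trebled: 3 × £151,530 = £454,590
Attorney fees: 30% of £454,590 = £136,377
Total before cap: £454,590 + £136,377 = £590,967
Cap at £837,750: £590,967 is within the cap, no reduction.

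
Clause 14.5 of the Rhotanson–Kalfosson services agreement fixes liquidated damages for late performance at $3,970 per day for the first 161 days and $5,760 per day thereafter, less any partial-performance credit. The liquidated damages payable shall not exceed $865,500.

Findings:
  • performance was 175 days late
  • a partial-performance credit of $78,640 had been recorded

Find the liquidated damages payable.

$641,170

First 161 days: 161 × $3,970 = $639,170
Remaining days: (175 − 161) × $5,760 = $80,640
Accrued per-day damages: $639,170 + $80,640 = $719,810
Less partial-performance credit: $719,810 − $78,640 = $641,170
Cap at $865,500: $641,170 is within the cap, no reduction.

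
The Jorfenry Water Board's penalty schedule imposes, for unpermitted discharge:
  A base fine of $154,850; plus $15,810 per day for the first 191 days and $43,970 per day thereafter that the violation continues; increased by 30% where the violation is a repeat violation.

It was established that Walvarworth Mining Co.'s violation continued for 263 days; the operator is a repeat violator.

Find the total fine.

First 191 days: 191 × $15,810 = $3,019,710
Remaining days: (263 − 191) × $43,970 = $3,165,840
Per-day component: $3,019,710 + $3,165,840 = $6,185,550
Base plus per-day: $154,850 + $6,185,550 = $6,340,400
Enhancement: 30% of $6,340,400 = $1,902,120
Enhanced fine: $6,340,400 + $1,902,120 = $8,242,520

$8,242,520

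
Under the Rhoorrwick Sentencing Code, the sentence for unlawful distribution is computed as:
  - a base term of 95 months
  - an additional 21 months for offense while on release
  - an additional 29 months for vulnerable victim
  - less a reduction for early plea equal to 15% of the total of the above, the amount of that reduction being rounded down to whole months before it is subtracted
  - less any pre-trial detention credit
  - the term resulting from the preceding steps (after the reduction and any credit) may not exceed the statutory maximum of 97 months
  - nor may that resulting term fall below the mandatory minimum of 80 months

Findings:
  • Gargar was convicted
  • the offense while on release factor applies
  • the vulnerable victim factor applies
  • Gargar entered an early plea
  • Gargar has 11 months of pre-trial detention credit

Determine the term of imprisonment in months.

Offense while on release enhancement: +21 months
Vulnerable victim enhancement: +29 months
Adjusted term: 95 months + 21 months + 29 months = 145 months
Early plea reduction: 15% of 145 months = 21 months (rounded down)
After reduction: 145 − 21 = 124 months
Less pre-trial detention credit: 124 months − 11 months = 113 months
Cap at 97 months: 113 months exceeds the cap → 97 months
Minimum 80 months: 97 months meets the minimum, no increase.

Sentence: 97 months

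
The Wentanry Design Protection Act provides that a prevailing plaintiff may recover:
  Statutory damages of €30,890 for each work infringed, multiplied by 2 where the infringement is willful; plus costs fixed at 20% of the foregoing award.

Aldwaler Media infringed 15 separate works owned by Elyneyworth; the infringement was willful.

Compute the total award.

€1,112,040

Statutory damages: 15 × €30,890 = €463,350
Doubled: 2 × €463,350 = €926,700
Costs: 20% of €926,700 = €185,340
Award plus costs: €926,700 + €185,340 = €1,112,040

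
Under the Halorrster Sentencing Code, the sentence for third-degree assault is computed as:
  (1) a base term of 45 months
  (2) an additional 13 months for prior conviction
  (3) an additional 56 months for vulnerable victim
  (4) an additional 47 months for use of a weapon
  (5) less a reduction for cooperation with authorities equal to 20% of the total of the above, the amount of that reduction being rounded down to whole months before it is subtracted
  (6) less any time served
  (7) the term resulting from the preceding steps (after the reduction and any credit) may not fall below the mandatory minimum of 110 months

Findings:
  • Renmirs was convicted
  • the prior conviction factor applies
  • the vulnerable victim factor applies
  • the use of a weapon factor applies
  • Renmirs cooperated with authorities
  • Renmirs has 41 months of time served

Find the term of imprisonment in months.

110 months

Prior conviction enhancement: +13 months
Vulnerable victim enhancement: +56 months
Use of a weapon enhancement: +47 months
Adjusted term: 45 months + 13 months + 56 months + 47 months = 161 months
Cooperation with authorities reduction: 20% of 161 months = 32 months (rounded down)
After reduction: 161 − 32 = 129 months
Less time served: 129 months − 41 months = 88 months
Minimum 110 months: 88 months is below the minimum → 110 months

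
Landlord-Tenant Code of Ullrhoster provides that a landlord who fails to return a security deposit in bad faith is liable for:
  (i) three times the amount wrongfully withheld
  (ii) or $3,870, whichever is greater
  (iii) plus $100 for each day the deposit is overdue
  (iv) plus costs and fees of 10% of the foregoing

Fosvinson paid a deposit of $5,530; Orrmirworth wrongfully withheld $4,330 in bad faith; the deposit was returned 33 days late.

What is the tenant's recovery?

Trebled: 3 × $4,330 = $12,990
Minimum $3,870: $12,990 meets the minimum, no increase.
Late-return penalty: 33 × $100 = $3,300
Damages plus late penalty: $12,990 + $3,300 = $16,290
Costs and fees: 10% of $16,290 = $1,629
Total recovery: $16,290 + $1,629 = $17,919

$17,919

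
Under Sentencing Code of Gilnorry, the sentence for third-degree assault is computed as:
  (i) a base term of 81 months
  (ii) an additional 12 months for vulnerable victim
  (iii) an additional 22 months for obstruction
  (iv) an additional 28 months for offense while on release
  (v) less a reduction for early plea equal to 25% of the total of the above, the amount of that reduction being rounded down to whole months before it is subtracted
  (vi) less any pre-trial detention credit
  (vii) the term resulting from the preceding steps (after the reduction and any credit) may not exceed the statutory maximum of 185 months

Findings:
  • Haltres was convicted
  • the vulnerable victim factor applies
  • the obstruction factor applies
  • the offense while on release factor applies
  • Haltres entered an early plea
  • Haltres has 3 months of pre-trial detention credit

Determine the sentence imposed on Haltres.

105 months

Vulnerable victim enhancement: +12 months
Obstruction enhancement: +22 months
Offense while on release enhancement: +28 months
Adjusted term: 81 months + 12 months + 22 months + 28 months = 143 months
Early plea reduction: 25% of 143 months = 35 months (rounded down)
After reduction: 143 − 35 = 108 months
Less pre-trial detention credit: 108 months − 3 months = 105 months
Cap at 185 months: 105 months is within the cap, no reduction.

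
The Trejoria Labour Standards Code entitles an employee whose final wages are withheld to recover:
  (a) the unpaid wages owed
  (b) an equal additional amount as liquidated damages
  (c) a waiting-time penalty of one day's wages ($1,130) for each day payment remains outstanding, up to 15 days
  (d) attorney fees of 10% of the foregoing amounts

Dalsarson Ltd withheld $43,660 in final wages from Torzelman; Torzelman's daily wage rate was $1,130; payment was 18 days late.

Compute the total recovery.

Liquidated damages (equal amount): $43,660
Penalty days: min(18, 15) = 15
Waiting-time penalty: 15 × $1,130 = $16,950
Subtotal: $43,660 + $43,660 + $16,950 = $104,270
Attorney fees: 10% of $104,270 = $10,427
Total award: $104,270 + $10,427 = $114,697

$114,697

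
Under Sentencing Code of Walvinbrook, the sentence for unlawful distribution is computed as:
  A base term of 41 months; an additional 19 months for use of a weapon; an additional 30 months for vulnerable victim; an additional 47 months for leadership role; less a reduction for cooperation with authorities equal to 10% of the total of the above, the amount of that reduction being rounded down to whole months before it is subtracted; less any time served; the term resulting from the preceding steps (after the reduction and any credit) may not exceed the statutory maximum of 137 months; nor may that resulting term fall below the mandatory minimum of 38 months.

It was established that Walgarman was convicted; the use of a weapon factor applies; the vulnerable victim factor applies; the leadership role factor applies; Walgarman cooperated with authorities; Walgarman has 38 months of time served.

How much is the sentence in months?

86 months

Use of a weapon enhancement: +19 months
Vulnerable victim enhancement: +30 months
Leadership role enhancement: +47 months
Adjusted term: 41 months + 19 months + 30 months + 47 months = 137 months
Cooperation with authorities reduction: 10% of 137 months = 13 months (rounded down)
After reduction: 137 − 13 = 124 months
Less time served: 124 months − 38 months = 86 months
Cap at 137 months: 86 months is within the cap, no reduction.
Minimum 38 months: 86 months meets the minimum, no increase.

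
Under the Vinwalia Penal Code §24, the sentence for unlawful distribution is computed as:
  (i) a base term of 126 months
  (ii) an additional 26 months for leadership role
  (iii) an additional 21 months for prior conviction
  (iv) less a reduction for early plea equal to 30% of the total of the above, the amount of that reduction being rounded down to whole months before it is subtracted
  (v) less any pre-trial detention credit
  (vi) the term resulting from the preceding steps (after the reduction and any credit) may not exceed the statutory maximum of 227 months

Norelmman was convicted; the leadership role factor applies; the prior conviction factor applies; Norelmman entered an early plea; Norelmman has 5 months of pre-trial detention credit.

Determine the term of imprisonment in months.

Leadership role enhancement: +26 months
Prior conviction enhancement: +21 months
Adjusted term: 126 months + 26 months + 21 months = 173 months
Early plea reduction: 30% of 173 months = 51 months (rounded down)
After reduction: 173 − 51 = 122 months
Less pre-trial detention credit: 122 months − 5 months = 117 months
Cap at 227 months: 117 months is within the cap, no reduction.

117 months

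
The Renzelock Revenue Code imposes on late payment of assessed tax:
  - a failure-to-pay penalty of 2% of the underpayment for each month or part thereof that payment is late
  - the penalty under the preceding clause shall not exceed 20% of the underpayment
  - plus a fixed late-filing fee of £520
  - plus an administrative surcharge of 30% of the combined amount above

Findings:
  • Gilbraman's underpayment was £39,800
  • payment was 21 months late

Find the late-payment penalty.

£11,024

Accrued rate: 2% × 21 = 42%, capped at 20% → 20%
Failure-to-pay penalty: 20% of £39,800 = £7,960
Penalty before surcharge: £7,960 + £520 = £8,480
Administrative surcharge: 30% of £8,480 = £2,544
Total penalty: £8,480 + £2,544 = £11,024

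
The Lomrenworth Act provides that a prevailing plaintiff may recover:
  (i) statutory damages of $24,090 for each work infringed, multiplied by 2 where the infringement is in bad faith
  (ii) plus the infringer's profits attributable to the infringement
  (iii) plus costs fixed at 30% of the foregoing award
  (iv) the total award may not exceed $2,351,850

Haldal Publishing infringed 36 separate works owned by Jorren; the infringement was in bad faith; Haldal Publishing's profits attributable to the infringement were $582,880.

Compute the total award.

Statutory damages: 36 × $24,090 = $867,240
Doubled: 2 × $867,240 = $1,734,480
Combined award: $1,734,480 + $582,880 = $2,317,360
Costs: 30% of $2,317,360 = $695,208
Award plus costs: $2,317,360 + $695,208 = $3,012,568
Cap at $2,351,850: $3,012,568 exceeds the cap → $2,351,850

$2,351,850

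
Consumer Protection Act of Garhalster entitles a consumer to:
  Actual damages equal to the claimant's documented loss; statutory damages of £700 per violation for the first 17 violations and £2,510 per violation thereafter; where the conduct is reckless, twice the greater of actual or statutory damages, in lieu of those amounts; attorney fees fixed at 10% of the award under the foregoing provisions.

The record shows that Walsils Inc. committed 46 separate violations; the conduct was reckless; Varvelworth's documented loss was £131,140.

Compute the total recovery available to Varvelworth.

Total recovery: £288,508

First 17 violations: 17 × £700 = £11,900
Remaining violations: (46 − 17) × £2,510 = £72,790
Statutory damages: £11,900 + £72,790 = £84,690
Greater of actual damages (£131,140) or statutory damages (£84,690): £131,140
Doubled: 2 × £131,140 = £262,280
Attorney fees: 10% of £262,280 = £26,228
Total recovery: £262,280 + £26,228 = £288,508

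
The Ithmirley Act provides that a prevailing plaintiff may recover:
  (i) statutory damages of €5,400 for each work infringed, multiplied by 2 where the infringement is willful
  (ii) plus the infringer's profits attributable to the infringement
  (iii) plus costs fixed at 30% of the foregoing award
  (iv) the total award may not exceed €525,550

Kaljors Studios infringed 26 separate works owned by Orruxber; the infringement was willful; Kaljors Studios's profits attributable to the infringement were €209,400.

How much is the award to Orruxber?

Statutory damages: 26 × €5,400 = €140,400
Doubled: 2 × €140,400 = €280,800
Combined award: €280,800 + €209,400 = €490,200
Costs: 30% of €490,200 = €147,060
Award plus costs: €490,200 + €147,060 = €637,260
Cap at €525,550: €637,260 exceeds the cap → €525,550

€525,550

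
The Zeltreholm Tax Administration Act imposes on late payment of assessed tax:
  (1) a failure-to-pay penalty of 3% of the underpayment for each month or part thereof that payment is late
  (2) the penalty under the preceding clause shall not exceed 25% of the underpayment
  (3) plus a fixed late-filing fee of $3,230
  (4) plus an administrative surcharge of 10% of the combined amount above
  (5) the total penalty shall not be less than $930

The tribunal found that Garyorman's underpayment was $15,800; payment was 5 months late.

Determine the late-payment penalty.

Penalty: $6,160

Accrued rate: 3% × 5 = 15%, capped at 25% → 15%
Failure-to-pay penalty: 15% of $15,800 = $2,370
Penalty before surcharge: $2,370 + $3,230 = $5,600
Administrative surcharge: 10% of $5,600 = $560
Total penalty: $5,600 + $560 = $6,160
Minimum $930: $6,160 meets the minimum, no increase.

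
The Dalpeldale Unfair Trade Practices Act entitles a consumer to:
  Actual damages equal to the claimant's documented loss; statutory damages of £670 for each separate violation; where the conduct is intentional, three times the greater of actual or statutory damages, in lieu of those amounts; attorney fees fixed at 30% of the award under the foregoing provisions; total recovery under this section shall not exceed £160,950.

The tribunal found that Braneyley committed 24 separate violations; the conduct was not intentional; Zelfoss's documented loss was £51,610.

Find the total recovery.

Statutory damages: 24 × £670 = £16,080
Conduct not intentional: the in-lieu enhancement does not apply.
Actual plus statutory damages: £51,610 + £16,080 = £67,690
Attorney fees: 30% of £67,690 = £20,307
Total before cap: £67,690 + £20,307 = £87,997
Cap at £160,950: £87,997 is within the cap, no reduction.

Total recovery: £87,997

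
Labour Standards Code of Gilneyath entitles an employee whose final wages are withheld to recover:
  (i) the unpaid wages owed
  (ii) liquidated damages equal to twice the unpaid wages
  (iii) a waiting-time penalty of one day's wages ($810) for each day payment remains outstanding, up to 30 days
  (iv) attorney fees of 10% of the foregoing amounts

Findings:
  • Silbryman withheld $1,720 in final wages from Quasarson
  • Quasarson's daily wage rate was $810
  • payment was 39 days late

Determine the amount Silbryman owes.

Doubled: 2 × $1,720 = $3,440
Penalty days: min(39, 30) = 30
Waiting-time penalty: 30 × $810 = $24,300
Subtotal: $1,720 + $3,440 + $24,300 = $29,460
Attorney fees: 10% of $29,460 = $2,946
Total award: $29,460 + $2,946 = $32,406

$32,406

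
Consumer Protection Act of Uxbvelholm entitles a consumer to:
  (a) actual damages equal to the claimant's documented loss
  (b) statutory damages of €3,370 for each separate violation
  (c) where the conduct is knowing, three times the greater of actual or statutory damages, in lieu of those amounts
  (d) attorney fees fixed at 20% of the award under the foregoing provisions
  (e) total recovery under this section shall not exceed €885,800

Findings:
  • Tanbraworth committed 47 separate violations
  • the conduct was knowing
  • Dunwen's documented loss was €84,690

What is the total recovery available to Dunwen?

Statutory damages: 47 × €3,370 = €158,390
Greater of actual damages (€84,690) or statutory damages (€158,390): €158,390
Trebled: 3 × €158,390 = €475,170
Attorney fees: 20% of €475,170 = €95,034
Total before cap: €475,170 + €95,034 = €570,204
Cap at €885,800: €570,204 is within the cap, no reduction.

€570,204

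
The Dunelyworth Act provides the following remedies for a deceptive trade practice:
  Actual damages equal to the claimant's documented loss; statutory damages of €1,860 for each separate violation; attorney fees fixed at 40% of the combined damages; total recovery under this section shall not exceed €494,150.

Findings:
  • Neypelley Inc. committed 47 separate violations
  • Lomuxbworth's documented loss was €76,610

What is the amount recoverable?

Statutory damages: 47 × €1,860 = €87,420
Combined damages: €76,610 + €87,420 = €164,030
Attorney fees: 40% of €164,030 = €65,612
Total before cap: €164,030 + €65,612 = €229,642
Cap at €494,150: €229,642 is within the cap, no reduction.

€229,642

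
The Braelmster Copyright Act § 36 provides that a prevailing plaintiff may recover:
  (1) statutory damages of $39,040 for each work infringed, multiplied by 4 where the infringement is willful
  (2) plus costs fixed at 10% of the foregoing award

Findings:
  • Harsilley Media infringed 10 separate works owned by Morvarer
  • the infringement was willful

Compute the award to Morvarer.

$1,717,760

Statutory damages: 10 × $39,040 = $390,400
Multiplied by 4: 4 × $390,400 = $1,561,600
Costs: 10% of $1,561,600 = $156,160
Award plus costs: $1,561,600 + $156,160 = $1,717,760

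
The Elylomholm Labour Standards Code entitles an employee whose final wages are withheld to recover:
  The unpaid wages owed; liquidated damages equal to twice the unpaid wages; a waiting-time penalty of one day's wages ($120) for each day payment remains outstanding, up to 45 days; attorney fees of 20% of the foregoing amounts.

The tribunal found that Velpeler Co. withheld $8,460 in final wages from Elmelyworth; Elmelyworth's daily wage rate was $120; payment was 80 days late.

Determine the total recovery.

Doubled: 2 × $8,460 = $16,920
Penalty days: min(80, 45) = 45
Waiting-time penalty: 45 × $120 = $5,400
Subtotal: $8,460 + $16,920 + $5,400 = $30,780
Attorney fees: 20% of $30,780 = $6,156
Total award: $30,780 + $6,156 = $36,936

Total award: $36,936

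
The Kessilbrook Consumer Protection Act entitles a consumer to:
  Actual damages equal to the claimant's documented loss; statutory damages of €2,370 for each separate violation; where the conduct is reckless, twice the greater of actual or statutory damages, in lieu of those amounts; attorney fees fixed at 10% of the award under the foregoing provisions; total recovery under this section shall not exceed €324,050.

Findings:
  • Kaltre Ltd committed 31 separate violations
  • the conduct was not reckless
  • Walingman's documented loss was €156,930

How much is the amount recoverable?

€253,440

Statutory damages: 31 × €2,370 = €73,470
Conduct not reckless: the in-lieu enhancement does not apply.
Actual plus statutory damages: €156,930 + €73,470 = €230,400
Attorney fees: 10% of €230,400 = €23,040
Total before cap: €230,400 + €23,040 = €253,440
Cap at €324,050: €253,440 is within the cap, no reduction.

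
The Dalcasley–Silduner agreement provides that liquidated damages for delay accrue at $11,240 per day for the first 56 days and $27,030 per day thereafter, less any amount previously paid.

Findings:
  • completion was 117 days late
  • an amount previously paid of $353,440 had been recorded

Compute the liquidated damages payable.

$1,924,830

First 56 days: 56 × $11,240 = $629,440
Remaining days: (117 − 56) × $27,030 = $1,648,830
Accrued per-day damages: $629,440 + $1,648,830 = $2,278,270
Less amount previously paid: $2,278,270 − $353,440 = $1,924,830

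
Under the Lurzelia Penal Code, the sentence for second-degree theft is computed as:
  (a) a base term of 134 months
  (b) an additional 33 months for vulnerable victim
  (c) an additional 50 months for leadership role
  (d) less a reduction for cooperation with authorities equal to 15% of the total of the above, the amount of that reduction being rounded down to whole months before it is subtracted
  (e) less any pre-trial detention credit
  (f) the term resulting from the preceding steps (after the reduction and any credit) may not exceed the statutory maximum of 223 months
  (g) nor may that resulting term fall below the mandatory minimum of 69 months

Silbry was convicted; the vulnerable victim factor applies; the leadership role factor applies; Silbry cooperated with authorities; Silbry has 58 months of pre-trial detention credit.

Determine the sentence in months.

Vulnerable victim enhancement: +33 months
Leadership role enhancement: +50 months
Adjusted term: 134 months + 33 months + 50 months = 217 months
Cooperation with authorities reduction: 15% of 217 months = 32 months (rounded down)
After reduction: 217 − 32 = 185 months
Less pre-trial detention credit: 185 months − 58 months = 127 months
Cap at 223 months: 127 months is within the cap, no reduction.
Minimum 69 months: 127 months meets the minimum, no increase.

Sentence: 127 months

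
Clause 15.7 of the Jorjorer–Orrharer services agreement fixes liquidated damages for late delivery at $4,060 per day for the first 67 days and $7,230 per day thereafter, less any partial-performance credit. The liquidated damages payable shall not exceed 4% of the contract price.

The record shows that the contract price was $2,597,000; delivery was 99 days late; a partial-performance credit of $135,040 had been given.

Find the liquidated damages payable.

First 67 days: 67 × $4,060 = $272,020
Remaining days: (99 − 67) × $7,230 = $231,360
Accrued per-day damages: $272,020 + $231,360 = $503,380
Less partial-performance credit: $503,380 − $135,040 = $368,340
Cap: 4% of $2,597,000 = $103,880
Cap at $103,880: $368,340 exceeds the cap → $103,880

$103,880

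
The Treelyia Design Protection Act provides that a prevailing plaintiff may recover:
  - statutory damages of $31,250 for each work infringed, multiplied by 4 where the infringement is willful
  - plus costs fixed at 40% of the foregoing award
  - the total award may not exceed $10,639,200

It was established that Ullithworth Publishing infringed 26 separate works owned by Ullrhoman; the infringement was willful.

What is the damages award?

$4,550,000

Statutory damages: 26 × $31,250 = $812,500
Multiplied by 4: 4 × $812,500 = $3,250,000
Costs: 40% of $3,250,000 = $1,300,000
Award plus costs: $3,250,000 + $1,300,000 = $4,550,000
Cap at $10,639,200: $4,550,000 is within the cap, no reduction.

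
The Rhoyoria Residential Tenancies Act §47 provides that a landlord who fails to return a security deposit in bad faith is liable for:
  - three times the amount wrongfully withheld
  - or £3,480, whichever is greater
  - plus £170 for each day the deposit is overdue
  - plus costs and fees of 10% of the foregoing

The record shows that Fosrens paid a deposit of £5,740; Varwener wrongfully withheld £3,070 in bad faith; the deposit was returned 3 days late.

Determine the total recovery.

£10,692

Trebled: 3 × £3,070 = £9,210
Minimum £3,480: £9,210 meets the minimum, no increase.
Late-return penalty: 3 × £170 = £510
Damages plus late penalty: £9,210 + £510 = £9,720
Costs and fees: 10% of £9,720 = £972
Total recovery: £9,720 + £972 = £10,692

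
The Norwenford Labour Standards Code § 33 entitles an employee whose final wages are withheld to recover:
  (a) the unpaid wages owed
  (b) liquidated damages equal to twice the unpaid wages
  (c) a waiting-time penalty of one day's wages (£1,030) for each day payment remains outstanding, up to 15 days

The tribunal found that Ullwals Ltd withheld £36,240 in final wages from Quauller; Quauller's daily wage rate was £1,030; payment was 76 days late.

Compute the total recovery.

Doubled: 2 × £36,240 = £72,480
Penalty days: min(76, 15) = 15
Waiting-time penalty: 15 × £1,030 = £15,450
Total award: £36,240 + £72,480 + £15,450 = £124,170

Total award: £124,170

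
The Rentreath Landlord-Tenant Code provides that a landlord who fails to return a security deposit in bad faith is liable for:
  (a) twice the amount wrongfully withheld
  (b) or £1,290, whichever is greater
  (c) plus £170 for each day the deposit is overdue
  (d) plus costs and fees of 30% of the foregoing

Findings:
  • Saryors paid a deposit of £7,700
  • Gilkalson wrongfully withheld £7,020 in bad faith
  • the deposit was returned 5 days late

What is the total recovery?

£19,357

Doubled: 2 × £7,020 = £14,040
Minimum £1,290: £14,040 meets the minimum, no increase.
Late-return penalty: 5 × £170 = £850
Damages plus late penalty: £14,040 + £850 = £14,890
Costs and fees: 30% of £14,890 = £4,467
Total recovery: £14,890 + £4,467 = £19,357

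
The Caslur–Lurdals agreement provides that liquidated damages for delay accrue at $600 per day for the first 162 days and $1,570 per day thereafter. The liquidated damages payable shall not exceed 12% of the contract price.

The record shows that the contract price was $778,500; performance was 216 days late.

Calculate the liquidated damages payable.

First 162 days: 162 × $600 = $97,200
Remaining days: (216 − 162) × $1,570 = $84,780
Accrued per-day damages: $97,200 + $84,780 = $181,980
Cap: 12% of $778,500 = $93,420
Cap at $93,420: $181,980 exceeds the cap → $93,420

$93,420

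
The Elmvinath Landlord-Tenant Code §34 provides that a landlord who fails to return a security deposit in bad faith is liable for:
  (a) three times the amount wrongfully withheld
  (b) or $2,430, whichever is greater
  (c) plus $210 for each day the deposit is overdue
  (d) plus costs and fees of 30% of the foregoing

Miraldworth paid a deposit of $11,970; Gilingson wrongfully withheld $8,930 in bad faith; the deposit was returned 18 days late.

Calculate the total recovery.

Trebled: 3 × $8,930 = $26,790
Minimum $2,430: $26,790 meets the minimum, no increase.
Late-return penalty: 18 × $210 = $3,780
Damages plus late penalty: $26,790 + $3,780 = $30,570
Costs and fees: 30% of $30,570 = $9,171
Total recovery: $30,570 + $9,171 = $39,741

$39,741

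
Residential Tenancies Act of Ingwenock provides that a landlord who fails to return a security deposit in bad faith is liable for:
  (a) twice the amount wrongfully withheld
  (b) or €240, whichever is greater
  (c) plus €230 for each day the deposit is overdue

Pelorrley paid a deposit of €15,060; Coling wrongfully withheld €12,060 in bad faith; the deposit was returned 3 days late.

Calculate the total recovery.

Doubled: 2 × €12,060 = €24,120
Minimum €240: €24,120 meets the minimum, no increase.
Late-return penalty: 3 × €230 = €690
Damages plus late penalty: €24,120 + €690 = €24,810

€24,810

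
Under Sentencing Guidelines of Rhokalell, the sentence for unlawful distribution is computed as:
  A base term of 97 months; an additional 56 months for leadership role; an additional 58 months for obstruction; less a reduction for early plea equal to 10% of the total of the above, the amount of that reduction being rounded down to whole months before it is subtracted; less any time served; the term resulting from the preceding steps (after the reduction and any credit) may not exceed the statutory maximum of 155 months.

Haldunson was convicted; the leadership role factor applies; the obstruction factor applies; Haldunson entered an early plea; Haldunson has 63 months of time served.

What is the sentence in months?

127 months

Leadership role enhancement: +56 months
Obstruction enhancement: +58 months
Adjusted term: 97 months + 56 months + 58 months = 211 months
Early plea reduction: 10% of 211 months = 21 months (rounded down)
After reduction: 211 − 21 = 190 months
Less time served: 190 months − 63 months = 127 months
Cap at 155 months: 127 months is within the cap, no reduction.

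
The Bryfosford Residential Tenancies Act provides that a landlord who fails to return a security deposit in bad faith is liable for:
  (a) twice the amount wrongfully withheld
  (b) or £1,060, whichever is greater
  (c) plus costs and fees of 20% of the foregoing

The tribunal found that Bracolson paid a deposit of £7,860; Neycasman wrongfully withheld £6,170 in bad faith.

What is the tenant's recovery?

£14,808

Doubled: 2 × £6,170 = £12,340
Minimum £1,060: £12,340 meets the minimum, no increase.
Costs and fees: 20% of £12,340 = £2,468
Total recovery: £12,340 + £2,468 = £14,808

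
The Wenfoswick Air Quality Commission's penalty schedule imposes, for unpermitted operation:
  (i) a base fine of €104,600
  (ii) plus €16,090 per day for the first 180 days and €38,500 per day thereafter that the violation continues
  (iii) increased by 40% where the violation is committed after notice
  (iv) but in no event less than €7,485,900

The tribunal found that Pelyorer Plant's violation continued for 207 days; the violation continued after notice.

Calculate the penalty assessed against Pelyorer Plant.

First 180 days: 180 × €16,090 = €2,896,200
Remaining days: (207 − 180) × €38,500 = €1,039,500
Per-day component: €2,896,200 + €1,039,500 = €3,935,700
Base plus per-day: €104,600 + €3,935,700 = €4,040,300
Enhancement: 40% of €4,040,300 = €1,616,120
Enhanced fine: €4,040,300 + €1,616,120 = €5,656,420
Minimum €7,485,900: €5,656,420 is below the minimum → €7,485,900

€7,485,900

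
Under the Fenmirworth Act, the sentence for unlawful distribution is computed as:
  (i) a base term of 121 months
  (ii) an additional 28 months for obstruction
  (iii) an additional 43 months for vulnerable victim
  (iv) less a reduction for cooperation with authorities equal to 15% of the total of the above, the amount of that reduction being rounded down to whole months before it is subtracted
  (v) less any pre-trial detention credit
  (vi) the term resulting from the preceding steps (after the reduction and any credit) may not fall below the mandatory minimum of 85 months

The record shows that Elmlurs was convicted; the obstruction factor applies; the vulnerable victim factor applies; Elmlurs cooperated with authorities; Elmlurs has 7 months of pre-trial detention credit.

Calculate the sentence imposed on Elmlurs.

157 months

Obstruction enhancement: +28 months
Vulnerable victim enhancement: +43 months
Adjusted term: 121 months + 28 months + 43 months = 192 months
Cooperation with authorities reduction: 15% of 192 months = 28 months (rounded down)
After reduction: 192 − 28 = 164 months
Less pre-trial detention credit: 164 months − 7 months = 157 months
Minimum 85 months: 157 months meets the minimum, no increase.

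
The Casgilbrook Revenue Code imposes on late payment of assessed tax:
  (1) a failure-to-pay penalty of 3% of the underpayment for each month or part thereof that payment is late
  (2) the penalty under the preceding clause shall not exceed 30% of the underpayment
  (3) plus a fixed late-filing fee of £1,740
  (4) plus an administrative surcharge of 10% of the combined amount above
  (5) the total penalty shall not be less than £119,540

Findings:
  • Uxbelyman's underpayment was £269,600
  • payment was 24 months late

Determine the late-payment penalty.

£119,540

Accrued rate: 3% × 24 = 72%, capped at 30% → 30%
Failure-to-pay penalty: 30% of £269,600 = £80,880
Penalty before surcharge: £80,880 + £1,740 = £82,620
Administrative surcharge: 10% of £82,620 = £8,262
Total penalty: £82,620 + £8,262 = £90,882
Minimum £119,540: £90,882 is below the minimum → £119,540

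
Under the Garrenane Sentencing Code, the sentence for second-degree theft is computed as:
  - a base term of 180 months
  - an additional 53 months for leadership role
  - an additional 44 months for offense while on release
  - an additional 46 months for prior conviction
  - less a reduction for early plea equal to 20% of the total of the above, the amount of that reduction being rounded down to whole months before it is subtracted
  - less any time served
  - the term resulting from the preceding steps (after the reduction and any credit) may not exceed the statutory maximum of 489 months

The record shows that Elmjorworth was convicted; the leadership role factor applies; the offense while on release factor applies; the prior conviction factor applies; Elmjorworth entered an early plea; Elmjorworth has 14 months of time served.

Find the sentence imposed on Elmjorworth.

Leadership role enhancement: +53 months
Offense while on release enhancement: +44 months
Prior conviction enhancement: +46 months
Adjusted term: 180 months + 53 months + 44 months + 46 months = 323 months
Early plea reduction: 20% of 323 months = 64 months (rounded down)
After reduction: 323 − 64 = 259 months
Less time served: 259 months − 14 months = 245 months
Cap at 489 months: 245 months is within the cap, no reduction.

245 months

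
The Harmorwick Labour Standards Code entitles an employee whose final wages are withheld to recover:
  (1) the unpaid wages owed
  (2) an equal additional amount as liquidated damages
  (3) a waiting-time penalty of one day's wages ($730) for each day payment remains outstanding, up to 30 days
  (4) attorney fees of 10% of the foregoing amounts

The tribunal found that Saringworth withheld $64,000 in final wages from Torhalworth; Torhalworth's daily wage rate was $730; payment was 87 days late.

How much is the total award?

Liquidated damages (equal amount): $64,000
Penalty days: min(87, 30) = 30
Waiting-time penalty: 30 × $730 = $21,900
Subtotal: $64,000 + $64,000 + $21,900 = $149,900
Attorney fees: 10% of $149,900 = $14,990
Total award: $149,900 + $14,990 = $164,890

$164,890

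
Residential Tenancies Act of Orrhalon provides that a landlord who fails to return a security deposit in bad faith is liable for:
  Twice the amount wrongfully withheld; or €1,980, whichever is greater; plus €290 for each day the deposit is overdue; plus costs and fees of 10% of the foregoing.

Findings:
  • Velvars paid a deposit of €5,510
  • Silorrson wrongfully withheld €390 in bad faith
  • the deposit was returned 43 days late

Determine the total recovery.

Recovery: €15,895

Doubled: 2 × €390 = €780
Minimum €1,980: €780 is below the minimum → €1,980
Late-return penalty: 43 × €290 = €12,470
Damages plus late penalty: €1,980 + €12,470 = €14,450
Costs and fees: 10% of €14,450 = €1,445
Total recovery: €14,450 + €1,445 = €15,895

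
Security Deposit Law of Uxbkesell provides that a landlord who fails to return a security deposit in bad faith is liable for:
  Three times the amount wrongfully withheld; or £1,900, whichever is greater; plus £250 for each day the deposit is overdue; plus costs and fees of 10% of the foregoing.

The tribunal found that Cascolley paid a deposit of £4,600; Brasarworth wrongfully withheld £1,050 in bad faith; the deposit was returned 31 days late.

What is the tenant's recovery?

Trebled: 3 × £1,050 = £3,150
Minimum £1,900: £3,150 meets the minimum, no increase.
Late-return penalty: 31 × £250 = £7,750
Damages plus late penalty: £3,150 + £7,750 = £10,900
Costs and fees: 10% of £10,900 = £1,090
Total recovery: £10,900 + £1,090 = £11,990

£11,990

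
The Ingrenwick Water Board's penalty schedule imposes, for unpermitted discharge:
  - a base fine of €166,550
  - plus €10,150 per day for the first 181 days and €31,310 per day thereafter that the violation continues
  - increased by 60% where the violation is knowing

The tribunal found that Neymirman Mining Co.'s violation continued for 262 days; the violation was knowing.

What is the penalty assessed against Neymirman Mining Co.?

First 181 days: 181 × €10,150 = €1,837,150
Remaining days: (262 − 181) × €31,310 = €2,536,110
Per-day component: €1,837,150 + €2,536,110 = €4,373,260
Base plus per-day: €166,550 + €4,373,260 = €4,539,810
Enhancement: 60% of €4,539,810 = €2,723,886
Enhanced fine: €4,539,810 + €2,723,886 = €7,263,696

Civil penalty: €7,263,696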